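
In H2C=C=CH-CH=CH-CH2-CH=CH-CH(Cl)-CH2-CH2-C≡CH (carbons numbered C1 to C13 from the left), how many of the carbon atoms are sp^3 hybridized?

C1: sp2
C2: sp
C3: sp2
C4: sp2
C5: sp2
C6: sp3 ✓
C7: sp2
C8: sp2
C9: sp3 ✓
C10: sp3 ✓
C11: sp3 ✓
C12: sp
C13: sp
C6, C9, C10, C11 → 4 sp3 carbons.

4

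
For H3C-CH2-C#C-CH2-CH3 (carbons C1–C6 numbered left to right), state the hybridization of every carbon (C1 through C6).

C1 has 4 σ bonds: steric number 4 → sp3.
C2 has 4 σ bonds: steric number 4 → sp3.
C3 carries 2 σ bonds, plus two π bonds, giving a steric number of 2, so it is sp.
C4 is sp: 2 σ bonds, plus two π bonds, 2 electron-density regions.
C5 has 4 σ bonds: steric number 4 → sp3.
C6: 4 σ bonds; 4 regions of electron density → sp3.

C1 sp3, C2 sp3, C3 sp, C4 sp, C5 sp3, C6 sp3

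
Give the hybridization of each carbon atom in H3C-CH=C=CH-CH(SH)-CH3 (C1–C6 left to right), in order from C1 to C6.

C1 sp3, C2 sp2, C3 sp, C4 sp2, C5 sp3, C6 sp3

C1 has 4 σ bonds: steric number 4 → sp3.
C2 (3 σ bonds, plus one π bond) has steric number 3: sp2.
C3 has 2 σ bonds, plus two π bonds: steric number 2 → sp.
C4 — 3 σ bonds, plus one π bond. Steric number 3, so sp2.
C5: 4 σ bonds — 4 electron domains, sp3.
C6 has 4 σ bonds: steric number 4 → sp3.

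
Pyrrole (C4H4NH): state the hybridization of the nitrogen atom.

N has three σ bonds; its lone pair occupies the p orbital and is part of the aromatic π system, so N is sp2 (not the sp3 a naive steric count of 4 would give).

sp^2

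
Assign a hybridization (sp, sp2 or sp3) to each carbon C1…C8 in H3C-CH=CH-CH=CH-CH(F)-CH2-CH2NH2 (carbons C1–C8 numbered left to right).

C1 sp3, C2 sp2, C3 sp2, C4 sp2, C5 sp2, C6 sp3, C7 sp3, C8 sp3

C1: 4 σ bonds — 4 electron domains, sp3.
C2 is sp2: 3 σ bonds, plus one π bond, 3 electron-density regions.
C3: 3 σ bonds, plus one π bond; 3 regions of electron density → sp2.
C4 (3 σ bonds, plus one π bond) has steric number 3: sp2.
C5: 3 σ bonds, plus one π bond; 3 regions of electron density → sp2.
C6 is sp3: 4 σ bonds, 4 electron-density regions.
C7 has 4 σ bonds: steric number 4 → sp3.
C8: 4 σ bonds; 4 regions of electron density → sp3.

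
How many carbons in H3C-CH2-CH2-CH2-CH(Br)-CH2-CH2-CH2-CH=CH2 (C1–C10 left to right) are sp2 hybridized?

C1: sp3
C2: sp3
C3: sp3
C4: sp3
C5: sp3
C6: sp3
C7: sp3
C8: sp3
C9: sp2 ✓
C10: sp2 ✓
C9, C10 → 2 sp2 carbons.

2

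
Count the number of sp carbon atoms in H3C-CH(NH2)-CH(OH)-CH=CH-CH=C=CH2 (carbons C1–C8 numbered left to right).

1

C1: sp3
C2: sp3
C3: sp3
C4: sp2
C5: sp2
C6: sp2
C7: sp ✓
C8: sp2
C7 → 1 sp carbon.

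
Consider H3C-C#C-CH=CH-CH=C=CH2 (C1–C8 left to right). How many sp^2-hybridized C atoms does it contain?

4

C1: sp3
C2: sp
C3: sp
C4: sp2 ✓
C5: sp2 ✓
C6: sp2 ✓
C7: sp
C8: sp2 ✓
C4, C5, C6, C8 → 4 sp2 carbons.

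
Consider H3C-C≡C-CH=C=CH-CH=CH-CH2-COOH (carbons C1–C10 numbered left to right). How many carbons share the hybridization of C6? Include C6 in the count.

C6 is sp2 (one π bond).
C1: sp3
C2: sp
C3: sp
C4: sp2 ✓
C5: sp
C6: sp2 ✓
C7: sp2 ✓
C8: sp2 ✓
C9: sp3
C10: sp2 ✓
5 carbons are sp2.

5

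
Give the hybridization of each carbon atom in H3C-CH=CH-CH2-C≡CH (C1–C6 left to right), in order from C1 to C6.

C1 is sp3: 4 σ bonds, 4 electron-density regions.
C2 is sp2: 3 σ bonds, plus one π bond, 3 electron-density regions.
C3 — 3 σ bonds, plus one π bond. Steric number 3, so sp2.
C4 (4 σ bonds) has steric number 4: sp3.
C5 has 2 σ bonds, plus two π bonds: steric number 2 → sp.
C6: 2 σ bonds, plus two π bonds; 2 regions of electron density → sp.

C1 sp3, C2 sp2, C3 sp2, C4 sp3, C5 sp, C6 sp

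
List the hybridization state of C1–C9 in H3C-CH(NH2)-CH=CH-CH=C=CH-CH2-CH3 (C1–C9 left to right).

C1 has 4 σ bonds: steric number 4 → sp3.
C2 — 4 σ bonds. Steric number 4, so sp3.
C3 — 3 σ bonds, plus one π bond. Steric number 3, so sp2.
C4 has 3 σ bonds, plus one π bond: steric number 3 → sp2.
C5: 3 σ bonds, plus one π bond; 3 regions of electron density → sp2.
C6 — 2 σ bonds, plus two π bonds. Steric number 2, so sp.
C7 has 3 σ bonds, plus one π bond: steric number 3 → sp2.
C8: 4 σ bonds — 4 electron domains, sp3.
C9 — 4 σ bonds. Steric number 4, so sp3.

C1 sp3, C2 sp3, C3 sp2, C4 sp2, C5 sp2, C6 sp, C7 sp2, C8 sp3, C9 sp3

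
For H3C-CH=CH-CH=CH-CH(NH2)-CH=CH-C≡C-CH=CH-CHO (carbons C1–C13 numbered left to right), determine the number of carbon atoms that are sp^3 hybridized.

2

C1: sp3 ✓
C2: sp2
C3: sp2
C4: sp2
C5: sp2
C6: sp3 ✓
C7: sp2
C8: sp2
C9: sp
C10: sp
C11: sp2
C12: sp2
C13: sp2
C1, C6 → 2 sp3 carbons.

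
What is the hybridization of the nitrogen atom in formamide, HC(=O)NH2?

Amide resonance delocalises the N lone pair; N is planar sp2.

sp²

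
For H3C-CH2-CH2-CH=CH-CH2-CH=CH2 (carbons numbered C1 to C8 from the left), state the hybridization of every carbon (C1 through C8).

C1 sp3, C2 sp3, C3 sp3, C4 sp2, C5 sp2, C6 sp3, C7 sp2, C8 sp2

C1 carries 4 σ bonds, giving a steric number of 4, so it is sp3.
C2: 4 σ bonds — 4 electron domains, sp3.
C3: 4 σ bonds — 4 electron domains, sp3.
C4: 3 σ bonds, plus one π bond — 3 electron domains, sp2.
C5: 3 σ bonds, plus one π bond — 3 electron domains, sp2.
C6 has 4 σ bonds: steric number 4 → sp3.
C7 carries 3 σ bonds, plus one π bond, giving a steric number of 3, so it is sp2.
C8 — 3 σ bonds, plus one π bond. Steric number 3, so sp2.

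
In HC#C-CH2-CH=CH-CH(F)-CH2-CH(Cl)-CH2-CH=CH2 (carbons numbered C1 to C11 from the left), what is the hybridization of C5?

C5 has 3 σ bonds, plus one π bond: steric number 3 → sp2.

sp^2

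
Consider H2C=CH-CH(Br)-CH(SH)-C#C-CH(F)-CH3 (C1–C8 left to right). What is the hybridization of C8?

sp3

C8 — 4 σ bonds. Steric number 4, so sp3.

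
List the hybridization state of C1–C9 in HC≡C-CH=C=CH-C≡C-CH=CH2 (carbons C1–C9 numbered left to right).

C1: 2 σ bonds, plus two π bonds — 2 electron domains, sp.
C2 — 2 σ bonds, plus two π bonds. Steric number 2, so sp.
C3 is sp2: 3 σ bonds, plus one π bond, 3 electron-density regions.
C4 — 2 σ bonds, plus two π bonds. Steric number 2, so sp.
C5 is sp2: 3 σ bonds, plus one π bond, 3 electron-density regions.
C6 is sp: 2 σ bonds, plus two π bonds, 2 electron-density regions.
C7: 2 σ bonds, plus two π bonds — 2 electron domains, sp.
C8 is sp2: 3 σ bonds, plus one π bond, 3 electron-density regions.
C9 has 3 σ bonds, plus one π bond: steric number 3 → sp2.

C1 sp, C2 sp, C3 sp2, C4 sp, C5 sp2, C6 sp, C7 sp, C8 sp2, C9 sp2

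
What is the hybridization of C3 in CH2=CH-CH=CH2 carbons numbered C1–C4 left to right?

C3 carries 3 σ bonds, plus one π bond, giving a steric number of 3, so it is sp2.

sp^2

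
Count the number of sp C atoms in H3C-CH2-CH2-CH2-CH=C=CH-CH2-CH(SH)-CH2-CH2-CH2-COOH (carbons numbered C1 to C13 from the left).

1

C1: sp3
C2: sp3
C3: sp3
C4: sp3
C5: sp2
C6: sp ✓
C7: sp2
C8: sp3
C9: sp3
C10: sp3
C11: sp3
C12: sp3
C13: sp2
C6 → 1 sp carbon.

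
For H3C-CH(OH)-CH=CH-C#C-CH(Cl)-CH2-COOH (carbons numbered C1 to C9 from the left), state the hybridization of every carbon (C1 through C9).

C1: 4 σ bonds — 4 electron domains, sp3.
C2 (4 σ bonds) has steric number 4: sp3.
C3 (3 σ bonds, plus one π bond) has steric number 3: sp2.
C4 (3 σ bonds, plus one π bond) has steric number 3: sp2.
C5: 2 σ bonds, plus two π bonds — 2 electron domains, sp.
C6: 2 σ bonds, plus two π bonds — 2 electron domains, sp.
C7 (4 σ bonds) has steric number 4: sp3.
C8 (4 σ bonds) has steric number 4: sp3.
C9 (3 σ bonds, plus one π bond) has steric number 3: sp2.

C1 sp3, C2 sp3, C3 sp2, C4 sp2, C5 sp, C6 sp, C7 sp3, C8 sp3, C9 sp2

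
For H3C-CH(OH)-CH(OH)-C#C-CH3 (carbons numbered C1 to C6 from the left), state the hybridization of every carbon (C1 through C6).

C1 sp3, C2 sp3, C3 sp3, C4 sp, C5 sp, C6 sp3

C1 carries 4 σ bonds, giving a steric number of 4, so it is sp3.
C2 is sp3: 4 σ bonds, 4 electron-density regions.
C3 is sp3: 4 σ bonds, 4 electron-density regions.
C4 has 2 σ bonds, plus two π bonds: steric number 2 → sp.
C5 is sp: 2 σ bonds, plus two π bonds, 2 electron-density regions.
C6 carries 4 σ bonds, giving a steric number of 4, so it is sp3.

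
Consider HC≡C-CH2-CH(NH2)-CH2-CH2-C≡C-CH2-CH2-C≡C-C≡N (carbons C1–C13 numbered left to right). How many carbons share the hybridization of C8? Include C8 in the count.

C8 is sp (two π bonds).
C1: sp ✓
C2: sp ✓
C3: sp3
C4: sp3
C5: sp3
C6: sp3
C7: sp ✓
C8: sp ✓
C9: sp3
C10: sp3
C11: sp ✓
C12: sp ✓
C13: sp ✓
7 carbons are sp.

7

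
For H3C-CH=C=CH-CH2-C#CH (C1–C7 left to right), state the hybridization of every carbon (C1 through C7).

C1 sp3, C2 sp2, C3 sp, C4 sp2, C5 sp3, C6 sp, C7 sp

C1 is sp3: 4 σ bonds, 4 electron-density regions.
C2 — 3 σ bonds, plus one π bond. Steric number 3, so sp2.
C3: 2 σ bonds, plus two π bonds — 2 electron domains, sp.
C4 carries 3 σ bonds, plus one π bond, giving a steric number of 3, so it is sp2.
C5 (4 σ bonds) has steric number 4: sp3.
C6: 2 σ bonds, plus two π bonds; 2 regions of electron density → sp.
C7 has 2 σ bonds, plus two π bonds: steric number 2 → sp.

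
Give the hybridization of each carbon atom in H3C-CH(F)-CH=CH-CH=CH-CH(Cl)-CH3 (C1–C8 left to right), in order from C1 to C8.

C1 sp3, C2 sp3, C3 sp2, C4 sp2, C5 sp2, C6 sp2, C7 sp3, C8 sp3

C1: 4 σ bonds — 4 electron domains, sp3.
C2: 4 σ bonds; 4 regions of electron density → sp3.
C3 is sp2: 3 σ bonds, plus one π bond, 3 electron-density regions.
C4: 3 σ bonds, plus one π bond; 3 regions of electron density → sp2.
C5 carries 3 σ bonds, plus one π bond, giving a steric number of 3, so it is sp2.
C6 carries 3 σ bonds, plus one π bond, giving a steric number of 3, so it is sp2.
C7 has 4 σ bonds: steric number 4 → sp3.
C8: 4 σ bonds; 4 regions of electron density → sp3.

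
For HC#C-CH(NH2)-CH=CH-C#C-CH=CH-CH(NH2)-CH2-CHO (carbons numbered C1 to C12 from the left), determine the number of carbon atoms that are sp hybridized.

C1: sp ✓
C2: sp ✓
C3: sp3
C4: sp2
C5: sp2
C6: sp ✓
C7: sp ✓
C8: sp2
C9: sp2
C10: sp3
C11: sp3
C12: sp2
C1, C2, C6, C7 → 4 sp carbons.

4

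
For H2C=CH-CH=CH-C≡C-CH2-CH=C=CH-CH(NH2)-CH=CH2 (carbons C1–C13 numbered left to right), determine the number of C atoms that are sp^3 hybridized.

C1: sp2
C2: sp2
C3: sp2
C4: sp2
C5: sp
C6: sp
C7: sp3 ✓
C8: sp2
C9: sp
C10: sp2
C11: sp3 ✓
C12: sp2
C13: sp2
C7, C11 → 2 sp3 carbons.

2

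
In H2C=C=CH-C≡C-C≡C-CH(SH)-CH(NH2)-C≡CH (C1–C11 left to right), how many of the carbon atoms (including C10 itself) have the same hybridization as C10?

C10 is sp (two π bonds).
C1: sp2
C2: sp ✓
C3: sp2
C4: sp ✓
C5: sp ✓
C6: sp ✓
C7: sp ✓
C8: sp3
C9: sp3
C10: sp ✓
C11: sp ✓
7 carbons are sp.

7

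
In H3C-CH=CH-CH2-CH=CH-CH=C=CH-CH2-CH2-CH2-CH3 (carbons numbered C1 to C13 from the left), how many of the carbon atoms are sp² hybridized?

6

C1: sp3
C2: sp2 ✓
C3: sp2 ✓
C4: sp3
C5: sp2 ✓
C6: sp2 ✓
C7: sp2 ✓
C8: sp
C9: sp2 ✓
C10: sp3
C11: sp3
C12: sp3
C13: sp3
C2, C3, C5, C6, C7, C9 → 6 sp2 carbons.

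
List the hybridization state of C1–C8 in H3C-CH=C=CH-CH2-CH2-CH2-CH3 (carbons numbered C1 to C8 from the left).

C1 sp3, C2 sp2, C3 sp, C4 sp2, C5 sp3, C6 sp3, C7 sp3, C8 sp3

C1 is sp3: 4 σ bonds, 4 electron-density regions.
C2: 3 σ bonds, plus one π bond; 3 regions of electron density → sp2.
C3 carries 2 σ bonds, plus two π bonds, giving a steric number of 2, so it is sp.
C4: 3 σ bonds, plus one π bond; 3 regions of electron density → sp2.
C5: 4 σ bonds — 4 electron domains, sp3.
C6: 4 σ bonds — 4 electron domains, sp3.
C7 — 4 σ bonds. Steric number 4, so sp3.
C8 carries 4 σ bonds, giving a steric number of 4, so it is sp3.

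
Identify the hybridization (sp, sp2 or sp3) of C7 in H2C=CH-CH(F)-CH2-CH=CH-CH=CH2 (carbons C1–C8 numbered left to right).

sp^2

C7: 3 σ bonds, plus one π bond — 3 electron domains, sp2.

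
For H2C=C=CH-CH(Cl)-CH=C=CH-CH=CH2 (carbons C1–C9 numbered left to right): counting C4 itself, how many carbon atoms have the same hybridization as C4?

C4 is sp3 (only σ bonds).
C1: sp2
C2: sp
C3: sp2
C4: sp3 ✓
C5: sp2
C6: sp
C7: sp2
C8: sp2
C9: sp2
1 carbon is sp3.

1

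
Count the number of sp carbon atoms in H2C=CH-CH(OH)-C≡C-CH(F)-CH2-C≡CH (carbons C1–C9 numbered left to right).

4

C1: sp2
C2: sp2
C3: sp3
C4: sp ✓
C5: sp ✓
C6: sp3
C7: sp3
C8: sp ✓
C9: sp ✓
C4, C5, C8, C9 → 4 sp carbons.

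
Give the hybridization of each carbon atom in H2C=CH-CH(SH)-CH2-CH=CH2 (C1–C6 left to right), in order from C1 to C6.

C1 sp2, C2 sp2, C3 sp3, C4 sp3, C5 sp2, C6 sp2

C1 — 3 σ bonds, plus one π bond. Steric number 3, so sp2.
C2 has 3 σ bonds, plus one π bond: steric number 3 → sp2.
C3 carries 4 σ bonds, giving a steric number of 4, so it is sp3.
C4 — 4 σ bonds. Steric number 4, so sp3.
C5 is sp2: 3 σ bonds, plus one π bond, 3 electron-density regions.
C6: 3 σ bonds, plus one π bond — 3 electron domains, sp2.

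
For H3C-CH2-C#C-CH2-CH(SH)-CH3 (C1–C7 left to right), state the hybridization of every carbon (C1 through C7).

C1 sp3, C2 sp3, C3 sp, C4 sp, C5 sp3, C6 sp3, C7 sp3

C1 is sp3: 4 σ bonds, 4 electron-density regions.
C2 (4 σ bonds) has steric number 4: sp3.
C3: 2 σ bonds, plus two π bonds; 2 regions of electron density → sp.
C4 is sp: 2 σ bonds, plus two π bonds, 2 electron-density regions.
C5: 4 σ bonds; 4 regions of electron density → sp3.
C6 — 4 σ bonds. Steric number 4, so sp3.
C7: 4 σ bonds; 4 regions of electron density → sp3.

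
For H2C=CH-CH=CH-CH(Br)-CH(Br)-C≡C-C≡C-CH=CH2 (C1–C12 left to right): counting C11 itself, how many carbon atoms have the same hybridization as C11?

C11 is sp2 (one π bond).
C1: sp2 ✓
C2: sp2 ✓
C3: sp2 ✓
C4: sp2 ✓
C5: sp3
C6: sp3
C7: sp
C8: sp
C9: sp
C10: sp
C11: sp2 ✓
C12: sp2 ✓
6 carbons are sp2.

6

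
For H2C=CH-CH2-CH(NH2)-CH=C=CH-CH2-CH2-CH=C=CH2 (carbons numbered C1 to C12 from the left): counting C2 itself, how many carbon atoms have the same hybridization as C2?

C2 is sp2 (one π bond).
C1: sp2 ✓
C2: sp2 ✓
C3: sp3
C4: sp3
C5: sp2 ✓
C6: sp
C7: sp2 ✓
C8: sp3
C9: sp3
C10: sp2 ✓
C11: sp
C12: sp2 ✓
6 carbons are sp2.

6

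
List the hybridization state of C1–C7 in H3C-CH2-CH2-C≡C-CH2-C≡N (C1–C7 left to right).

C1 is sp3: 4 σ bonds, 4 electron-density regions.
C2 has 4 σ bonds: steric number 4 → sp3.
C3 has 4 σ bonds: steric number 4 → sp3.
C4 (2 σ bonds, plus two π bonds) has steric number 2: sp.
C5: 2 σ bonds, plus two π bonds — 2 electron domains, sp.
C6 has 4 σ bonds: steric number 4 → sp3.
C7: 2 σ bonds, plus two π bonds — 2 electron domains, sp.

C1 sp3, C2 sp3, C3 sp3, C4 sp, C5 sp, C6 sp3, C7 sp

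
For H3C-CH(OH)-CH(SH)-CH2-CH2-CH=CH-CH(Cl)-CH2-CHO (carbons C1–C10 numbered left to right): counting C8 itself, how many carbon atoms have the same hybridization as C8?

7

C8 is sp3 (only σ bonds).
C1: sp3 ✓
C2: sp3 ✓
C3: sp3 ✓
C4: sp3 ✓
C5: sp3 ✓
C6: sp2
C7: sp2
C8: sp3 ✓
C9: sp3 ✓
C10: sp2
7 carbons are sp3.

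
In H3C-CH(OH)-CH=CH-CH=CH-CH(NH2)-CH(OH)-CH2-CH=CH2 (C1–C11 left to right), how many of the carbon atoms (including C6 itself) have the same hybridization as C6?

6

C6 is sp2 (one π bond).
C1: sp3
C2: sp3
C3: sp2 ✓
C4: sp2 ✓
C5: sp2 ✓
C6: sp2 ✓
C7: sp3
C8: sp3
C9: sp3
C10: sp2 ✓
C11: sp2 ✓
6 carbons are sp2.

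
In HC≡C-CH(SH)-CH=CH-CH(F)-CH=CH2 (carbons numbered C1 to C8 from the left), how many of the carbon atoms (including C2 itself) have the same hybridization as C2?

2

C2 is sp (two π bonds).
C1: sp ✓
C2: sp ✓
C3: sp3
C4: sp2
C5: sp2
C6: sp3
C7: sp2
C8: sp2
2 carbons are sp.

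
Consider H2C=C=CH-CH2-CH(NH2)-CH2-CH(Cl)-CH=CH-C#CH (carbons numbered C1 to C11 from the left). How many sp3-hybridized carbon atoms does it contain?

C1: sp2
C2: sp
C3: sp2
C4: sp3 ✓
C5: sp3 ✓
C6: sp3 ✓
C7: sp3 ✓
C8: sp2
C9: sp2
C10: sp
C11: sp
C4, C5, C6, C7 → 4 sp3 carbons.

4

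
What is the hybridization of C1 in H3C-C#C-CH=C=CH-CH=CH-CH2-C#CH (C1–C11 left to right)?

sp^3

C1: 4 σ bonds — 4 electron domains, sp3.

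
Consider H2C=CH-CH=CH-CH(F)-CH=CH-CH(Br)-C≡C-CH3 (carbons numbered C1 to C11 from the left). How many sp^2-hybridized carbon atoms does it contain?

C1: sp2 ✓
C2: sp2 ✓
C3: sp2 ✓
C4: sp2 ✓
C5: sp3
C6: sp2 ✓
C7: sp2 ✓
C8: sp3
C9: sp
C10: sp
C11: sp3
C1, C2, C3, C4, C6, C7 → 6 sp2 carbons.

6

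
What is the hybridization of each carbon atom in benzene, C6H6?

sp2

Every ring carbon has three σ bonds and contributes one p electron to the aromatic π system.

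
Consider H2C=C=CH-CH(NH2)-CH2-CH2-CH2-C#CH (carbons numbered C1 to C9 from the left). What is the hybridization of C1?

sp^2

C1 carries 3 σ bonds, plus one π bond, giving a steric number of 3, so it is sp2.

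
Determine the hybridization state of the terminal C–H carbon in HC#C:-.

The terminal C–H carbon is sp: 2 σ bonds, plus two π bonds, 2 electron-density regions.

sp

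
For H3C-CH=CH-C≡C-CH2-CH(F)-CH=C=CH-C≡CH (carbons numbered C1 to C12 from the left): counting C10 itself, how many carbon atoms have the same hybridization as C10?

4

C10 is sp2 (one π bond).
C1: sp3
C2: sp2 ✓
C3: sp2 ✓
C4: sp
C5: sp
C6: sp3
C7: sp3
C8: sp2 ✓
C9: sp
C10: sp2 ✓
C11: sp
C12: sp
4 carbons are sp2.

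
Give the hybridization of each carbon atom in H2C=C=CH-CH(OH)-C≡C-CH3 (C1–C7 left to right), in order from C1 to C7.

C1 sp2, C2 sp, C3 sp2, C4 sp3, C5 sp, C6 sp, C7 sp3

C1: 3 σ bonds, plus one π bond; 3 regions of electron density → sp2.
C2: 2 σ bonds, plus two π bonds; 2 regions of electron density → sp.
C3 — 3 σ bonds, plus one π bond. Steric number 3, so sp2.
C4 is sp3: 4 σ bonds, 4 electron-density regions.
C5 is sp: 2 σ bonds, plus two π bonds, 2 electron-density regions.
C6 carries 2 σ bonds, plus two π bonds, giving a steric number of 2, so it is sp.
C7 is sp3: 4 σ bonds, 4 electron-density regions.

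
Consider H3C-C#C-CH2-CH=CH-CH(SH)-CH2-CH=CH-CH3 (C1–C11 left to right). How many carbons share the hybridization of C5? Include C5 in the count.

C5 is sp2 (one π bond).
C1: sp3
C2: sp
C3: sp
C4: sp3
C5: sp2 ✓
C6: sp2 ✓
C7: sp3
C8: sp3
C9: sp2 ✓
C10: sp2 ✓
C11: sp3
4 carbons are sp2.

4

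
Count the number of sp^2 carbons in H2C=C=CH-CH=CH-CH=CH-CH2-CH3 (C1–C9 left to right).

6

C1: sp2 ✓
C2: sp
C3: sp2 ✓
C4: sp2 ✓
C5: sp2 ✓
C6: sp2 ✓
C7: sp2 ✓
C8: sp3
C9: sp3
C1, C3, C4, C5, C6, C7 → 6 sp2 carbons.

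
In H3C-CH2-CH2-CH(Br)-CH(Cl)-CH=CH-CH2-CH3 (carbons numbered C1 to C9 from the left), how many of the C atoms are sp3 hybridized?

7

C1: sp3 ✓
C2: sp3 ✓
C3: sp3 ✓
C4: sp3 ✓
C5: sp3 ✓
C6: sp2
C7: sp2
C8: sp3 ✓
C9: sp3 ✓
C1, C2, C3, C4, C5, C8, C9 → 7 sp3 carbons.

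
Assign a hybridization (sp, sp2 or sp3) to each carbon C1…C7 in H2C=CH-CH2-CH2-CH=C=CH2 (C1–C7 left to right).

C1 sp2, C2 sp2, C3 sp3, C4 sp3, C5 sp2, C6 sp, C7 sp2

C1 — 3 σ bonds, plus one π bond. Steric number 3, so sp2.
C2: 3 σ bonds, plus one π bond — 3 electron domains, sp2.
C3 (4 σ bonds) has steric number 4: sp3.
C4: 4 σ bonds; 4 regions of electron density → sp3.
C5: 3 σ bonds, plus one π bond; 3 regions of electron density → sp2.
C6 (2 σ bonds, plus two π bonds) has steric number 2: sp.
C7 (3 σ bonds, plus one π bond) has steric number 3: sp2.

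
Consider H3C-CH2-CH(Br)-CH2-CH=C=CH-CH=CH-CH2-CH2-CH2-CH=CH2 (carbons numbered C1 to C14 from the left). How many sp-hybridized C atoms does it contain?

1

C1: sp3
C2: sp3
C3: sp3
C4: sp3
C5: sp2
C6: sp ✓
C7: sp2
C8: sp2
C9: sp2
C10: sp3
C11: sp3
C12: sp3
C13: sp2
C14: sp2
C6 → 1 sp carbon.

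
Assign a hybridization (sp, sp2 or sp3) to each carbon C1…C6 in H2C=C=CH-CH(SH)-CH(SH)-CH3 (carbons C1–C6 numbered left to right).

C1 has 3 σ bonds, plus one π bond: steric number 3 → sp2.
C2: 2 σ bonds, plus two π bonds — 2 electron domains, sp.
C3: 3 σ bonds, plus one π bond; 3 regions of electron density → sp2.
C4: 4 σ bonds — 4 electron domains, sp3.
C5 — 4 σ bonds. Steric number 4, so sp3.
C6: 4 σ bonds — 4 electron domains, sp3.

C1 sp2, C2 sp, C3 sp2, C4 sp3, C5 sp3, C6 sp3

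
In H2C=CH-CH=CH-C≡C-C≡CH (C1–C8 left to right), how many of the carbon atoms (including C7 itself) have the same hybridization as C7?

C7 is sp (two π bonds).
C1: sp2
C2: sp2
C3: sp2
C4: sp2
C5: sp ✓
C6: sp ✓
C7: sp ✓
C8: sp ✓
4 carbons are sp.

4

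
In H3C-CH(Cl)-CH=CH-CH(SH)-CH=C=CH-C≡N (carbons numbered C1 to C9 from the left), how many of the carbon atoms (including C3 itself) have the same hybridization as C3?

C3 is sp2 (one π bond).
C1: sp3
C2: sp3
C3: sp2 ✓
C4: sp2 ✓
C5: sp3
C6: sp2 ✓
C7: sp
C8: sp2 ✓
C9: sp
4 carbons are sp2.

4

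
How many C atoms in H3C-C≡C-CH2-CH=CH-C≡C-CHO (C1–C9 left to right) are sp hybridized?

4

C1: sp3
C2: sp ✓
C3: sp ✓
C4: sp3
C5: sp2
C6: sp2
C7: sp ✓
C8: sp ✓
C9: sp2
C2, C3, C7, C8 → 4 sp carbons.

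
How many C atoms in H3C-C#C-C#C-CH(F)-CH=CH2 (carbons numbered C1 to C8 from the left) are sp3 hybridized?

2

C1: sp3 ✓
C2: sp
C3: sp
C4: sp
C5: sp
C6: sp3 ✓
C7: sp2
C8: sp2
C1, C6 → 2 sp3 carbons.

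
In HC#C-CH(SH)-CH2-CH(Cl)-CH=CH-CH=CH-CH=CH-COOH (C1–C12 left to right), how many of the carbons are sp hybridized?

C1: sp ✓
C2: sp ✓
C3: sp3
C4: sp3
C5: sp3
C6: sp2
C7: sp2
C8: sp2
C9: sp2
C10: sp2
C11: sp2
C12: sp2
C1, C2 → 2 sp carbons.

2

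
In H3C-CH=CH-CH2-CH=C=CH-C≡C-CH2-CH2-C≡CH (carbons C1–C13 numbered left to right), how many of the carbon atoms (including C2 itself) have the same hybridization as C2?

4

C2 is sp2 (one π bond).
C1: sp3
C2: sp2 ✓
C3: sp2 ✓
C4: sp3
C5: sp2 ✓
C6: sp
C7: sp2 ✓
C8: sp
C9: sp
C10: sp3
C11: sp3
C12: sp
C13: sp
4 carbons are sp2.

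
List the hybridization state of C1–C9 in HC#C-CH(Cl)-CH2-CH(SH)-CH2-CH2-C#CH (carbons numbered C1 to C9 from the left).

C1 is sp: 2 σ bonds, plus two π bonds, 2 electron-density regions.
C2 — 2 σ bonds, plus two π bonds. Steric number 2, so sp.
C3 (4 σ bonds) has steric number 4: sp3.
C4: 4 σ bonds; 4 regions of electron density → sp3.
C5 (4 σ bonds) has steric number 4: sp3.
C6: 4 σ bonds; 4 regions of electron density → sp3.
C7 is sp3: 4 σ bonds, 4 electron-density regions.
C8: 2 σ bonds, plus two π bonds — 2 electron domains, sp.
C9 (2 σ bonds, plus two π bonds) has steric number 2: sp.

C1 sp, C2 sp, C3 sp3, C4 sp3, C5 sp3, C6 sp3, C7 sp3, C8 sp, C9 sp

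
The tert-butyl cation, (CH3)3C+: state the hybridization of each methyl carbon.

Each methyl carbon: 4 σ bonds; 4 regions of electron density → sp3.

sp³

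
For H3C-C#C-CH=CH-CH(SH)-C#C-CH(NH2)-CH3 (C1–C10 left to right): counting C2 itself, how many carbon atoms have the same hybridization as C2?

C2 is sp (two π bonds).
C1: sp3
C2: sp ✓
C3: sp ✓
C4: sp2
C5: sp2
C6: sp3
C7: sp ✓
C8: sp ✓
C9: sp3
C10: sp3
4 carbons are sp.

4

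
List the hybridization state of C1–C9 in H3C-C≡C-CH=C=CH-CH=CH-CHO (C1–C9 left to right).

C1 (4 σ bonds) has steric number 4: sp3.
C2 is sp: 2 σ bonds, plus two π bonds, 2 electron-density regions.
C3: 2 σ bonds, plus two π bonds — 2 electron domains, sp.
C4 carries 3 σ bonds, plus one π bond, giving a steric number of 3, so it is sp2.
C5: 2 σ bonds, plus two π bonds — 2 electron domains, sp.
C6: 3 σ bonds, plus one π bond; 3 regions of electron density → sp2.
C7 has 3 σ bonds, plus one π bond: steric number 3 → sp2.
C8 carries 3 σ bonds, plus one π bond, giving a steric number of 3, so it is sp2.
C9 is sp2: 3 σ bonds, plus one π bond, 3 electron-density regions.

C1 sp3, C2 sp, C3 sp, C4 sp2, C5 sp, C6 sp2, C7 sp2, C8 sp2, C9 sp2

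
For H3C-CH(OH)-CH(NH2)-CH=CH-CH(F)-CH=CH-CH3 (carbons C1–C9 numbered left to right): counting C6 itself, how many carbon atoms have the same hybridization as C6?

5

C6 is sp3 (only σ bonds).
C1: sp3 ✓
C2: sp3 ✓
C3: sp3 ✓
C4: sp2
C5: sp2
C6: sp3 ✓
C7: sp2
C8: sp2
C9: sp3 ✓
5 carbons are sp3.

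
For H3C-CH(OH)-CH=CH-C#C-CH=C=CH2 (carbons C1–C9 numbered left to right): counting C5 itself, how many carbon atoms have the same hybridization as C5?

3

C5 is sp (two π bonds).
C1: sp3
C2: sp3
C3: sp2
C4: sp2
C5: sp ✓
C6: sp ✓
C7: sp2
C8: sp ✓
C9: sp2
3 carbons are sp.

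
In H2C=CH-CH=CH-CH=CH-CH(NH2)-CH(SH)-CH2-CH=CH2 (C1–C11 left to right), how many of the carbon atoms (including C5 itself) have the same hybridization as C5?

8

C5 is sp2 (one π bond).
C1: sp2 ✓
C2: sp2 ✓
C3: sp2 ✓
C4: sp2 ✓
C5: sp2 ✓
C6: sp2 ✓
C7: sp3
C8: sp3
C9: sp3
C10: sp2 ✓
C11: sp2 ✓
8 carbons are sp2.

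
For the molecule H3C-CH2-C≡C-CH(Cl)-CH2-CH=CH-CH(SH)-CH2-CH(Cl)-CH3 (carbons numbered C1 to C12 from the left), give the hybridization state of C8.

C8 (3 σ bonds, plus one π bond) has steric number 3: sp2.

sp²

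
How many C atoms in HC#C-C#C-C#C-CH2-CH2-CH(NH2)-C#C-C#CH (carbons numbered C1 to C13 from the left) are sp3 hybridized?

C1: sp
C2: sp
C3: sp
C4: sp
C5: sp
C6: sp
C7: sp3 ✓
C8: sp3 ✓
C9: sp3 ✓
C10: sp
C11: sp
C12: sp
C13: sp
C7, C8, C9 → 3 sp3 carbons.

3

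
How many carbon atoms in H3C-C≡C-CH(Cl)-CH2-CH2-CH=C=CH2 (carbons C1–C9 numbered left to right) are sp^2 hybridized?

C1: sp3
C2: sp
C3: sp
C4: sp3
C5: sp3
C6: sp3
C7: sp2 ✓
C8: sp
C9: sp2 ✓
C7, C9 → 2 sp2 carbons.

2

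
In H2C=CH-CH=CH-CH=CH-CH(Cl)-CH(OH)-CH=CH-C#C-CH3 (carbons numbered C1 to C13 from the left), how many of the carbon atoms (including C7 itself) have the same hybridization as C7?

C7 is sp3 (only σ bonds).
C1: sp2
C2: sp2
C3: sp2
C4: sp2
C5: sp2
C6: sp2
C7: sp3 ✓
C8: sp3 ✓
C9: sp2
C10: sp2
C11: sp
C12: sp
C13: sp3 ✓
3 carbons are sp3.

3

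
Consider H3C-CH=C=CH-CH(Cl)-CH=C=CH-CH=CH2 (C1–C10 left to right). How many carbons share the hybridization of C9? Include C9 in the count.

C9 is sp2 (one π bond).
C1: sp3
C2: sp2 ✓
C3: sp
C4: sp2 ✓
C5: sp3
C6: sp2 ✓
C7: sp
C8: sp2 ✓
C9: sp2 ✓
C10: sp2 ✓
6 carbons are sp2.

6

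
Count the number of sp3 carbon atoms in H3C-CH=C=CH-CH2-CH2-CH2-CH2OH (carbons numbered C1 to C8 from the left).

5

C1: sp3 ✓
C2: sp2
C3: sp
C4: sp2
C5: sp3 ✓
C6: sp3 ✓
C7: sp3 ✓
C8: sp3 ✓
C1, C5, C6, C7, C8 → 5 sp3 carbons.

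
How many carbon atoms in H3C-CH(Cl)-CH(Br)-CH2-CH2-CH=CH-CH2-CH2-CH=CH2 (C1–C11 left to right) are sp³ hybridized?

C1: sp3 ✓
C2: sp3 ✓
C3: sp3 ✓
C4: sp3 ✓
C5: sp3 ✓
C6: sp2
C7: sp2
C8: sp3 ✓
C9: sp3 ✓
C10: sp2
C11: sp2
C1, C2, C3, C4, C5, C8, C9 → 7 sp3 carbons.

7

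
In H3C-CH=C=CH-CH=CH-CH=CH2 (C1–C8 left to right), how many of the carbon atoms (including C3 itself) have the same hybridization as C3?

1

C3 is sp (two π bonds).
C1: sp3
C2: sp2
C3: sp ✓
C4: sp2
C5: sp2
C6: sp2
C7: sp2
C8: sp2
1 carbon is sp.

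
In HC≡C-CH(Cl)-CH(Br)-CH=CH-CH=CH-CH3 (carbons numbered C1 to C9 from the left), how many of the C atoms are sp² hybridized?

C1: sp
C2: sp
C3: sp3
C4: sp3
C5: sp2 ✓
C6: sp2 ✓
C7: sp2 ✓
C8: sp2 ✓
C9: sp3
C5, C6, C7, C8 → 4 sp2 carbons.

4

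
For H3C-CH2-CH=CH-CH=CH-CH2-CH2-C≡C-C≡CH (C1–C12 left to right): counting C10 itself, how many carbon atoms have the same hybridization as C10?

C10 is sp (two π bonds).
C1: sp3
C2: sp3
C3: sp2
C4: sp2
C5: sp2
C6: sp2
C7: sp3
C8: sp3
C9: sp ✓
C10: sp ✓
C11: sp ✓
C12: sp ✓
4 carbons are sp.

4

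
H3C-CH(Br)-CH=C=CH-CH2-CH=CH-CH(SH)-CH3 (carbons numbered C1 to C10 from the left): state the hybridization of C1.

sp^3

C1 is sp3: 4 σ bonds, 4 electron-density regions.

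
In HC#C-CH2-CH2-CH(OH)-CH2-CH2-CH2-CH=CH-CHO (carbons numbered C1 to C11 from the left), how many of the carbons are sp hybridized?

2

C1: sp ✓
C2: sp ✓
C3: sp3
C4: sp3
C5: sp3
C6: sp3
C7: sp3
C8: sp3
C9: sp2
C10: sp2
C11: sp2
C1, C2 → 2 sp carbons.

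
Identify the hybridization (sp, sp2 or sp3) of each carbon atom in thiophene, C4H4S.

sp^2

Each carbon atom has 3 σ bonds, plus one π bond: steric number 3 → sp2.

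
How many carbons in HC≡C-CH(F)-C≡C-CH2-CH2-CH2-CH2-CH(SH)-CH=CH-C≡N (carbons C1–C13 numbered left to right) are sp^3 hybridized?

C1: sp
C2: sp
C3: sp3 ✓
C4: sp
C5: sp
C6: sp3 ✓
C7: sp3 ✓
C8: sp3 ✓
C9: sp3 ✓
C10: sp3 ✓
C11: sp2
C12: sp2
C13: sp
C3, C6, C7, C8, C9, C10 → 6 sp3 carbons.

6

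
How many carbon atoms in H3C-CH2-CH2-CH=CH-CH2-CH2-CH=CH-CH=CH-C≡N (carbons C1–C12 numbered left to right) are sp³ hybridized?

5

C1: sp3 ✓
C2: sp3 ✓
C3: sp3 ✓
C4: sp2
C5: sp2
C6: sp3 ✓
C7: sp3 ✓
C8: sp2
C9: sp2
C10: sp2
C11: sp2
C12: sp
C1, C2, C3, C6, C7 → 5 sp3 carbons.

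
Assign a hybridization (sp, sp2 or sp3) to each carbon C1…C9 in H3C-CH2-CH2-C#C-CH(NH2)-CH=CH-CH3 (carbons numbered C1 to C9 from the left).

C1 carries 4 σ bonds, giving a steric number of 4, so it is sp3.
C2 — 4 σ bonds. Steric number 4, so sp3.
C3 carries 4 σ bonds, giving a steric number of 4, so it is sp3.
C4 carries 2 σ bonds, plus two π bonds, giving a steric number of 2, so it is sp.
C5 (2 σ bonds, plus two π bonds) has steric number 2: sp.
C6 (4 σ bonds) has steric number 4: sp3.
C7 carries 3 σ bonds, plus one π bond, giving a steric number of 3, so it is sp2.
C8 (3 σ bonds, plus one π bond) has steric number 3: sp2.
C9 (4 σ bonds) has steric number 4: sp3.

C1 sp3, C2 sp3, C3 sp3, C4 sp, C5 sp, C6 sp3, C7 sp2, C8 sp2, C9 sp3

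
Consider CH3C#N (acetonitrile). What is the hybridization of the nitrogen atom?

sp

N has one σ bond and one lone pair: steric number 2 → sp.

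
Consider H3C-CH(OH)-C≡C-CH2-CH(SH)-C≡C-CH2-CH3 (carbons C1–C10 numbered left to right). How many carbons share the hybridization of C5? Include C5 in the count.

C5 is sp3 (only σ bonds).
C1: sp3 ✓
C2: sp3 ✓
C3: sp
C4: sp
C5: sp3 ✓
C6: sp3 ✓
C7: sp
C8: sp
C9: sp3 ✓
C10: sp3 ✓
6 carbons are sp3.

6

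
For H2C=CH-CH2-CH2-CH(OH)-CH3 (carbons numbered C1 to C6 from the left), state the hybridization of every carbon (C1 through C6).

C1: 3 σ bonds, plus one π bond — 3 electron domains, sp2.
C2 has 3 σ bonds, plus one π bond: steric number 3 → sp2.
C3 (4 σ bonds) has steric number 4: sp3.
C4 is sp3: 4 σ bonds, 4 electron-density regions.
C5 has 4 σ bonds: steric number 4 → sp3.
C6 — 4 σ bonds. Steric number 4, so sp3.

C1 sp2, C2 sp2, C3 sp3, C4 sp3, C5 sp3, C6 sp3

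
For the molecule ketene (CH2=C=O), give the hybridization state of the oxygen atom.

The oxygen atom: 1 σ bond and 2 lone pairs, plus one π bond — 3 electron domains, sp2.

sp^2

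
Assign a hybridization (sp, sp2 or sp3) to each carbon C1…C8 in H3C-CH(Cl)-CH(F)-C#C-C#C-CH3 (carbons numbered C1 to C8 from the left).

C1 sp3, C2 sp3, C3 sp3, C4 sp, C5 sp, C6 sp, C7 sp, C8 sp3

C1 — 4 σ bonds. Steric number 4, so sp3.
C2 has 4 σ bonds: steric number 4 → sp3.
C3: 4 σ bonds; 4 regions of electron density → sp3.
C4 (2 σ bonds, plus two π bonds) has steric number 2: sp.
C5: 2 σ bonds, plus two π bonds — 2 electron domains, sp.
C6 — 2 σ bonds, plus two π bonds. Steric number 2, so sp.
C7 — 2 σ bonds, plus two π bonds. Steric number 2, so sp.
C8 carries 4 σ bonds, giving a steric number of 4, so it is sp3.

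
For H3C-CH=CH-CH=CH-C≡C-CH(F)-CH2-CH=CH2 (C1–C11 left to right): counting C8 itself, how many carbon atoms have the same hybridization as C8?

3

C8 is sp3 (only σ bonds).
C1: sp3 ✓
C2: sp2
C3: sp2
C4: sp2
C5: sp2
C6: sp
C7: sp
C8: sp3 ✓
C9: sp3 ✓
C10: sp2
C11: sp2
3 carbons are sp3.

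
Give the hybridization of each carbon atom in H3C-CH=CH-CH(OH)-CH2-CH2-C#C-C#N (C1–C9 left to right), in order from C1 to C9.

C1 has 4 σ bonds: steric number 4 → sp3.
C2 — 3 σ bonds, plus one π bond. Steric number 3, so sp2.
C3 carries 3 σ bonds, plus one π bond, giving a steric number of 3, so it is sp2.
C4 carries 4 σ bonds, giving a steric number of 4, so it is sp3.
C5 has 4 σ bonds: steric number 4 → sp3.
C6 (4 σ bonds) has steric number 4: sp3.
C7 is sp: 2 σ bonds, plus two π bonds, 2 electron-density regions.
C8 (2 σ bonds, plus two π bonds) has steric number 2: sp.
C9: 2 σ bonds, plus two π bonds; 2 regions of electron density → sp.

C1 sp3, C2 sp2, C3 sp2, C4 sp3, C5 sp3, C6 sp3, C7 sp, C8 sp, C9 sp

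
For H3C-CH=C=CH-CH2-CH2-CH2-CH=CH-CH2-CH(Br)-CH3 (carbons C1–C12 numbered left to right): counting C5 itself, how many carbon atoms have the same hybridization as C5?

7

C5 is sp3 (only σ bonds).
C1: sp3 ✓
C2: sp2
C3: sp
C4: sp2
C5: sp3 ✓
C6: sp3 ✓
C7: sp3 ✓
C8: sp2
C9: sp2
C10: sp3 ✓
C11: sp3 ✓
C12: sp3 ✓
7 carbons are sp3.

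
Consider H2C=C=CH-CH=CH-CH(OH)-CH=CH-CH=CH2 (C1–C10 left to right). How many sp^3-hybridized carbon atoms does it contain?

1

C1: sp2
C2: sp
C3: sp2
C4: sp2
C5: sp2
C6: sp3 ✓
C7: sp2
C8: sp2
C9: sp2
C10: sp2
C6 → 1 sp3 carbon.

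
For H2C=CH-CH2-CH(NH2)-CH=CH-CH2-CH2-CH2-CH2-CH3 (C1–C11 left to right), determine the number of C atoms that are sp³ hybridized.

C1: sp2
C2: sp2
C3: sp3 ✓
C4: sp3 ✓
C5: sp2
C6: sp2
C7: sp3 ✓
C8: sp3 ✓
C9: sp3 ✓
C10: sp3 ✓
C11: sp3 ✓
C3, C4, C7, C8, C9, C10, C11 → 7 sp3 carbons.

7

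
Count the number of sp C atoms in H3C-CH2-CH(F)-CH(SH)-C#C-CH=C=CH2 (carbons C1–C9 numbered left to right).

C1: sp3
C2: sp3
C3: sp3
C4: sp3
C5: sp ✓
C6: sp ✓
C7: sp2
C8: sp ✓
C9: sp2
C5, C6, C8 → 3 sp carbons.

3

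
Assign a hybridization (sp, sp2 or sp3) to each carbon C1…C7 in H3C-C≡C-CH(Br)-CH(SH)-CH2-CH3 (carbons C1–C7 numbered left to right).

C1 carries 4 σ bonds, giving a steric number of 4, so it is sp3.
C2 has 2 σ bonds, plus two π bonds: steric number 2 → sp.
C3 — 2 σ bonds, plus two π bonds. Steric number 2, so sp.
C4: 4 σ bonds; 4 regions of electron density → sp3.
C5 is sp3: 4 σ bonds, 4 electron-density regions.
C6: 4 σ bonds; 4 regions of electron density → sp3.
C7 (4 σ bonds) has steric number 4: sp3.

C1 sp3, C2 sp, C3 sp, C4 sp3, C5 sp3, C6 sp3, C7 sp3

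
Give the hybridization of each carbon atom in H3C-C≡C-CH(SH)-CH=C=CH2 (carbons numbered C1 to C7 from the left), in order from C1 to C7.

C1 has 4 σ bonds: steric number 4 → sp3.
C2: 2 σ bonds, plus two π bonds — 2 electron domains, sp.
C3 is sp: 2 σ bonds, plus two π bonds, 2 electron-density regions.
C4: 4 σ bonds — 4 electron domains, sp3.
C5 has 3 σ bonds, plus one π bond: steric number 3 → sp2.
C6: 2 σ bonds, plus two π bonds; 2 regions of electron density → sp.
C7 carries 3 σ bonds, plus one π bond, giving a steric number of 3, so it is sp2.

C1 sp3, C2 sp, C3 sp, C4 sp3, C5 sp2, C6 sp, C7 sp2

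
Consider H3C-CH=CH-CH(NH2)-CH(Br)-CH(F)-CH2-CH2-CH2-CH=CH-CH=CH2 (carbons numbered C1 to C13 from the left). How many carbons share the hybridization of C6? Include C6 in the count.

7

C6 is sp3 (only σ bonds).
C1: sp3 ✓
C2: sp2
C3: sp2
C4: sp3 ✓
C5: sp3 ✓
C6: sp3 ✓
C7: sp3 ✓
C8: sp3 ✓
C9: sp3 ✓
C10: sp2
C11: sp2
C12: sp2
C13: sp2
7 carbons are sp3.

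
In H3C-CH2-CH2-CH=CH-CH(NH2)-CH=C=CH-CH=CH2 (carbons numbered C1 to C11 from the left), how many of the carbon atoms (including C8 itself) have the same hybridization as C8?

C8 is sp (two π bonds).
C1: sp3
C2: sp3
C3: sp3
C4: sp2
C5: sp2
C6: sp3
C7: sp2
C8: sp ✓
C9: sp2
C10: sp2
C11: sp2
1 carbon is sp.

1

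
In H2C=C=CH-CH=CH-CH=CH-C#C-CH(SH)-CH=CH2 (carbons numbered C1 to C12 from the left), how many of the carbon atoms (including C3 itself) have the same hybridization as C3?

C3 is sp2 (one π bond).
C1: sp2 ✓
C2: sp
C3: sp2 ✓
C4: sp2 ✓
C5: sp2 ✓
C6: sp2 ✓
C7: sp2 ✓
C8: sp
C9: sp
C10: sp3
C11: sp2 ✓
C12: sp2 ✓
8 carbons are sp2.

8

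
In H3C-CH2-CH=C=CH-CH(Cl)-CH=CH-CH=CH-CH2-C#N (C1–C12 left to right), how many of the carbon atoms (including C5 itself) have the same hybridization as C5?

C5 is sp2 (one π bond).
C1: sp3
C2: sp3
C3: sp2 ✓
C4: sp
C5: sp2 ✓
C6: sp3
C7: sp2 ✓
C8: sp2 ✓
C9: sp2 ✓
C10: sp2 ✓
C11: sp3
C12: sp
6 carbons are sp2.

6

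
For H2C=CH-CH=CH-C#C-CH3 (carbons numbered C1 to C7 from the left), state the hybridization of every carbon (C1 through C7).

C1 sp2, C2 sp2, C3 sp2, C4 sp2, C5 sp, C6 sp, C7 sp3

C1 is sp2: 3 σ bonds, plus one π bond, 3 electron-density regions.
C2 is sp2: 3 σ bonds, plus one π bond, 3 electron-density regions.
C3: 3 σ bonds, plus one π bond; 3 regions of electron density → sp2.
C4 carries 3 σ bonds, plus one π bond, giving a steric number of 3, so it is sp2.
C5 — 2 σ bonds, plus two π bonds. Steric number 2, so sp.
C6 has 2 σ bonds, plus two π bonds: steric number 2 → sp.
C7 — 4 σ bonds. Steric number 4, so sp3.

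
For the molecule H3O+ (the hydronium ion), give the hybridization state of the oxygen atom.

Three σ bonds + one lone pair = steric number 4 → sp3.

sp3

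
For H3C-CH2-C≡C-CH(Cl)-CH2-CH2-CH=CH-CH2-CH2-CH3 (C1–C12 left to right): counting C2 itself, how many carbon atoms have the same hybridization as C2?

C2 is sp3 (only σ bonds).
C1: sp3 ✓
C2: sp3 ✓
C3: sp
C4: sp
C5: sp3 ✓
C6: sp3 ✓
C7: sp3 ✓
C8: sp2
C9: sp2
C10: sp3 ✓
C11: sp3 ✓
C12: sp3 ✓
8 carbons are sp3.

8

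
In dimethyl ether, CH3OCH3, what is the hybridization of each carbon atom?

Each carbon atom: 4 σ bonds — 4 electron domains, sp3.

sp3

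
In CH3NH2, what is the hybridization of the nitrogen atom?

Three σ bonds + one lone pair = steric number 4 → sp3.

sp^3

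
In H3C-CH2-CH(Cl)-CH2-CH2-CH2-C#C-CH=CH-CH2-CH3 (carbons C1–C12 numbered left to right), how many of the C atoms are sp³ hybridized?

C1: sp3 ✓
C2: sp3 ✓
C3: sp3 ✓
C4: sp3 ✓
C5: sp3 ✓
C6: sp3 ✓
C7: sp
C8: sp
C9: sp2
C10: sp2
C11: sp3 ✓
C12: sp3 ✓
C1, C2, C3, C4, C5, C6, C11, C12 → 8 sp3 carbons.

8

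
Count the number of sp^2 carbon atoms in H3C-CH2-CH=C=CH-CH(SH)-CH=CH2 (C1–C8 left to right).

4

C1: sp3
C2: sp3
C3: sp2 ✓
C4: sp
C5: sp2 ✓
C6: sp3
C7: sp2 ✓
C8: sp2 ✓
C3, C5, C7, C8 → 4 sp2 carbons.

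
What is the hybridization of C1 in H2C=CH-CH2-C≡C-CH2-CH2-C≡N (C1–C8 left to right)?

C1 — 3 σ bonds, plus one π bond. Steric number 3, so sp2.

sp^2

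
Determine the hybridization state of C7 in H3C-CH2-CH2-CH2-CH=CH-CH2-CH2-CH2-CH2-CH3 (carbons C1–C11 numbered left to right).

sp3

C7 — 4 σ bonds. Steric number 4, so sp3.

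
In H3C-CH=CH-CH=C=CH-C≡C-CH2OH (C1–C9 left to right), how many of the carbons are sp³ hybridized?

2

C1: sp3 ✓
C2: sp2
C3: sp2
C4: sp2
C5: sp
C6: sp2
C7: sp
C8: sp
C9: sp3 ✓
C1, C9 → 2 sp3 carbons.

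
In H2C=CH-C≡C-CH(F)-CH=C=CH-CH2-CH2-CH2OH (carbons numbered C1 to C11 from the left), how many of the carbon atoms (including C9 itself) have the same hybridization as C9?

C9 is sp3 (only σ bonds).
C1: sp2
C2: sp2
C3: sp
C4: sp
C5: sp3 ✓
C6: sp2
C7: sp
C8: sp2
C9: sp3 ✓
C10: sp3 ✓
C11: sp3 ✓
4 carbons are sp3.

4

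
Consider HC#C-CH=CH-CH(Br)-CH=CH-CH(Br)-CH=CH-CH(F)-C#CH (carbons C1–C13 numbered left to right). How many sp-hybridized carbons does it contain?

4

C1: sp ✓
C2: sp ✓
C3: sp2
C4: sp2
C5: sp3
C6: sp2
C7: sp2
C8: sp3
C9: sp2
C10: sp2
C11: sp3
C12: sp ✓
C13: sp ✓
C1, C2, C12, C13 → 4 sp carbons.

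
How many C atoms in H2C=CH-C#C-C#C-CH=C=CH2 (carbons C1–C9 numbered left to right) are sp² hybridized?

4

C1: sp2 ✓
C2: sp2 ✓
C3: sp
C4: sp
C5: sp
C6: sp
C7: sp2 ✓
C8: sp
C9: sp2 ✓
C1, C2, C7, C9 → 4 sp2 carbons.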